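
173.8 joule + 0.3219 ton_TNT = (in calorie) 3.219e+08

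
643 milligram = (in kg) 0.000643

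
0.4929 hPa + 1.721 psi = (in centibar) 11.92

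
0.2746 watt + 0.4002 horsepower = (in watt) 298.7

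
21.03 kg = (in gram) 2.103e+04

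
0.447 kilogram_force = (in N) 4.384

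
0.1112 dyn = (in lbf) 2.5e-07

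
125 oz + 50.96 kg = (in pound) 120.2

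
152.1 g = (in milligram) 1.521e+05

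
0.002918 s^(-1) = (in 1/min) 0.1751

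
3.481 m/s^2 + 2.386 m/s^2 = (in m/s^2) 5.867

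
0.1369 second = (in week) 2.264e-07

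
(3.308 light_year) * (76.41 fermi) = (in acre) 0.5909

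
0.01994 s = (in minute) 0.0003323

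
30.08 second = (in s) 30.08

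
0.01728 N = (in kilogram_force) 0.001762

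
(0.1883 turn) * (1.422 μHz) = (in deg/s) 9.639e-05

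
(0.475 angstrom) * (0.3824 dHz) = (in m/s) 1.816e-12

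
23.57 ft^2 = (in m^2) 2.19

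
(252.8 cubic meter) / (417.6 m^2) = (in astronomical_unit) 4.047e-12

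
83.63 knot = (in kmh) 154.9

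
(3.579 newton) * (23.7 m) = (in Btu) 0.0804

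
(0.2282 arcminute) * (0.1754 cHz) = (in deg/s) 6.671e-06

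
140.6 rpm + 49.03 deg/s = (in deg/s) 892.6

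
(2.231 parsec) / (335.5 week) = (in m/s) 3.393e+08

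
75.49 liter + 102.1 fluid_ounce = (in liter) 78.51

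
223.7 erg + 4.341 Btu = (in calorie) 1095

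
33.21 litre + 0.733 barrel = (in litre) 149.7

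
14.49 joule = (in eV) 9.044e+19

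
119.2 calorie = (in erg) 4.987e+09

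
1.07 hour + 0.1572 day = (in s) 1.743e+04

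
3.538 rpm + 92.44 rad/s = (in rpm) 886.3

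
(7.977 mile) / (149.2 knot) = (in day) 0.001936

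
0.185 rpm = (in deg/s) 1.11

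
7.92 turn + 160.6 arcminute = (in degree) 2854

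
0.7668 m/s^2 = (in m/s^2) 0.7668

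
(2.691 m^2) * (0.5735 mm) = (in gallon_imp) 0.3395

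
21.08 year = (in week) 1099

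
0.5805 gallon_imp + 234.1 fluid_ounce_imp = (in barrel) 0.05844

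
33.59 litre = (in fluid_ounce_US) 1136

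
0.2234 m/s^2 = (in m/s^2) 0.2234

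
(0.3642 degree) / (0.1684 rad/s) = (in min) 0.0006291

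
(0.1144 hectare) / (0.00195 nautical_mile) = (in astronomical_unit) 2.118e-09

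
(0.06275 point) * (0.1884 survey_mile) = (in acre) 1.659e-06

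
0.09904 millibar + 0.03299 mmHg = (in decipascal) 143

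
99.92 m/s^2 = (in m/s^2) 99.92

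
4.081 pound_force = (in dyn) 1.815e+06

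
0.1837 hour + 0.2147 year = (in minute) 1.129e+05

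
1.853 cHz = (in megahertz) 1.853e-08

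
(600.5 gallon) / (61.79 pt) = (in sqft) 1122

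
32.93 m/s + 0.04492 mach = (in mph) 107.9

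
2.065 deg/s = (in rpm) 0.3442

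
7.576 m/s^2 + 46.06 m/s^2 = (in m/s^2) 53.64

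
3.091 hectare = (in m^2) 3.091e+04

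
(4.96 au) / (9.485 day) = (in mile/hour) 2.025e+06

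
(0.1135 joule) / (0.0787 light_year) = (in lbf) 3.427e-17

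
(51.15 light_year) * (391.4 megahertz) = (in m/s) 1.894e+26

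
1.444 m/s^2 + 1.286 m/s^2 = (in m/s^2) 2.73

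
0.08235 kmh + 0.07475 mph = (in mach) 0.0001653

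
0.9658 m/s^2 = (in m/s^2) 0.9658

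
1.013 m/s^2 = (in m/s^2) 1.013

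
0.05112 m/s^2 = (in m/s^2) 0.05112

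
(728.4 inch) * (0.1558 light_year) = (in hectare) 2.727e+12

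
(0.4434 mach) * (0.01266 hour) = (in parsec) 2.23e-13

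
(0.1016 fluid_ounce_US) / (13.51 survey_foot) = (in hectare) 7.297e-11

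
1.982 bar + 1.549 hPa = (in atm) 1.958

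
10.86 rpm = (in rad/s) 1.137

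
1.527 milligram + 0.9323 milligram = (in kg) 2.459e-06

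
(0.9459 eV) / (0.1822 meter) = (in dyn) 8.318e-14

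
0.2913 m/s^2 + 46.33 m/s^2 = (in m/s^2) 46.62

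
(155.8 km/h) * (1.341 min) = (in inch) 1.371e+05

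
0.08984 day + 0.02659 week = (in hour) 6.623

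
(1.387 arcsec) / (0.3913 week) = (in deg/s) 1.628e-09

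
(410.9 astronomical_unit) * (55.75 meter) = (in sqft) 3.689e+16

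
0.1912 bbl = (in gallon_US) 8.03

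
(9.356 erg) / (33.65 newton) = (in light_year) 2.939e-24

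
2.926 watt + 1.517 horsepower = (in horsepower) 1.521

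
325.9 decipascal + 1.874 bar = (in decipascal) 1.874e+06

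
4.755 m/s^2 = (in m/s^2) 4.755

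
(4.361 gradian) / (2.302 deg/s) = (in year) 5.407e-08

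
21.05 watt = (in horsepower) 0.02823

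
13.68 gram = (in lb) 0.03016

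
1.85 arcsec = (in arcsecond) 1.85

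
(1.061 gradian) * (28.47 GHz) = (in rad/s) 4.745e+08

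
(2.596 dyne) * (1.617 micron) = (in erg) 0.0004198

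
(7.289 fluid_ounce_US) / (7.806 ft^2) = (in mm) 0.2972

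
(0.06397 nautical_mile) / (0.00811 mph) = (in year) 0.001036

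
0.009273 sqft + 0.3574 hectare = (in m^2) 3574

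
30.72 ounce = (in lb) 1.92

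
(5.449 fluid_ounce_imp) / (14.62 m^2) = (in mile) 6.58e-09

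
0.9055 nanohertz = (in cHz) 9.055e-08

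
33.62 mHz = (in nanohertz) 3.362e+07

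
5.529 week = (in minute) 5.573e+04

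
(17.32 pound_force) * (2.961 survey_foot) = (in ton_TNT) 1.662e-08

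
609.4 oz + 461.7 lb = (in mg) 2.267e+08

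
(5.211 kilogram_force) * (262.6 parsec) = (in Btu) 3.925e+17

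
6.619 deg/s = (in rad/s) 0.1155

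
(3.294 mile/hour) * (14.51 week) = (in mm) 1.292e+10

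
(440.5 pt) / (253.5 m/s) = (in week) 1.014e-09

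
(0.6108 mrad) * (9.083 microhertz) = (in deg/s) 3.179e-07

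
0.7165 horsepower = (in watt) 534.3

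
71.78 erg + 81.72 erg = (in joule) 1.535e-05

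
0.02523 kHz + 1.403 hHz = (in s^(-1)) 165.5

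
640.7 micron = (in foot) 0.002102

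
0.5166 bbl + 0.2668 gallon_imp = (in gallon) 22.02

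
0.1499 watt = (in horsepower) 0.000201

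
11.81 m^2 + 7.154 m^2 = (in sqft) 204.1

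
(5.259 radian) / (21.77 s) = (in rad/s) 0.2416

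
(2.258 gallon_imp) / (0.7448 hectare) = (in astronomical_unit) 9.213e-18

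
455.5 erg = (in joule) 4.555e-05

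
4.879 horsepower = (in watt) 3638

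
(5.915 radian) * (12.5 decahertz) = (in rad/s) 739.4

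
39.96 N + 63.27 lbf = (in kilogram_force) 32.77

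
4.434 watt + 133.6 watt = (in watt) 138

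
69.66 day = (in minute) 1.003e+05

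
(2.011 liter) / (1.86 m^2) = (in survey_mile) 6.718e-07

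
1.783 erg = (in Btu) 1.69e-10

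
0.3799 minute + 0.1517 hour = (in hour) 0.158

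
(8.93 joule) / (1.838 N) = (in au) 3.248e-11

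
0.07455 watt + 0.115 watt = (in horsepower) 0.0002542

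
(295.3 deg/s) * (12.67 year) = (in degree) 1.18e+11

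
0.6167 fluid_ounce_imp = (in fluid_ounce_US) 0.5925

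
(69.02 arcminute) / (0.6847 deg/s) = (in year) 5.327e-08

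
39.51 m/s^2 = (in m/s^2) 39.51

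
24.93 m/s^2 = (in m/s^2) 24.93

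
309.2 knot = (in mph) 355.8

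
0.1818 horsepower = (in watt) 135.6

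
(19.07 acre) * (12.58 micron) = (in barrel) 6.106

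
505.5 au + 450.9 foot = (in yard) 8.27e+13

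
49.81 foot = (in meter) 15.18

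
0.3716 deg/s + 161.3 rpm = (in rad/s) 16.9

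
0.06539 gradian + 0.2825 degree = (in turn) 0.0009482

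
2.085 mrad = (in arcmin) 7.168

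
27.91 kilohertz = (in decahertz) 2791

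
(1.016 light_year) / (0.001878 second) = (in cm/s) 5.118e+20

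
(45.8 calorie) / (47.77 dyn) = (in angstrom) 4.011e+15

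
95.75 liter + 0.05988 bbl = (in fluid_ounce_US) 3560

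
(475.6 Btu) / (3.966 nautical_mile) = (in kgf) 6.966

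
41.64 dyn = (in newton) 0.0004164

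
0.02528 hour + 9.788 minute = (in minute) 11.3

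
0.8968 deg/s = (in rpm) 0.1495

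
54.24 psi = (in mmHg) 2805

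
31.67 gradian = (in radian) 0.4975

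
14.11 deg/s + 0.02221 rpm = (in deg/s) 14.24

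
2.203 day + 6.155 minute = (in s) 1.907e+05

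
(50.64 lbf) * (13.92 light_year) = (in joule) 2.966e+19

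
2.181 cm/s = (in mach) 6.405e-05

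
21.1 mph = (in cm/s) 943.3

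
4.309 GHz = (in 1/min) 2.585e+11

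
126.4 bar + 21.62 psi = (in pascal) 1.279e+07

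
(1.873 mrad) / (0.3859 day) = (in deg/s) 3.219e-06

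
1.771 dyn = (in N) 1.771e-05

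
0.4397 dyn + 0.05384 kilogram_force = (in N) 0.528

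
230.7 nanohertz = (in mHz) 0.0002307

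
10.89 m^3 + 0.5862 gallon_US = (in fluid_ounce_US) 3.683e+05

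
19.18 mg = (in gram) 0.01918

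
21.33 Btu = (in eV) 1.405e+23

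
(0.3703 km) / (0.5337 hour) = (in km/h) 0.6938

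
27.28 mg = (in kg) 2.728e-05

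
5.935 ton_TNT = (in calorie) 5.935e+09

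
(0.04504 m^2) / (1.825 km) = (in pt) 0.06996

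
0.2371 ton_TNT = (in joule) 9.92e+08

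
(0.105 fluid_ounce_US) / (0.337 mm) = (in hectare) 9.214e-07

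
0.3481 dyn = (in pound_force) 7.826e-07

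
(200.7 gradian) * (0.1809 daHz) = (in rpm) 54.46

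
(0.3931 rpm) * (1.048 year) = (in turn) 2.165e+05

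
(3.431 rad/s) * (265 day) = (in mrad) 7.856e+10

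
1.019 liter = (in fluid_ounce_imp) 35.86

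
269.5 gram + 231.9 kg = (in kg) 232.2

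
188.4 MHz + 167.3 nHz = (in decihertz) 1.884e+09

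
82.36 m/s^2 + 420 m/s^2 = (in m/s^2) 502.4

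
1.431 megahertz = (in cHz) 1.431e+08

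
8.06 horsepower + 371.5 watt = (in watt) 6382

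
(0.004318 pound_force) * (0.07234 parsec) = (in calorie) 1.025e+13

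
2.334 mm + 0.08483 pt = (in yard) 0.002585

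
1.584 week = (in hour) 266.1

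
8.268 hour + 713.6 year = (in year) 713.6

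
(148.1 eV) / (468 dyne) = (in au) 3.389e-26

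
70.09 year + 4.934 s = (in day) 2.558e+04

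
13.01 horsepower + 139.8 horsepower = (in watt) 1.14e+05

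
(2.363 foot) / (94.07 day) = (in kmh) 3.19e-07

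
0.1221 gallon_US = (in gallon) 0.1221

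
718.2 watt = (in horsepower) 0.9631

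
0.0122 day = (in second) 1054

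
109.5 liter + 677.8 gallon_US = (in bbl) 16.83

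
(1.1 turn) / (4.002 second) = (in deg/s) 98.95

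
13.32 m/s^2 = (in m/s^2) 13.32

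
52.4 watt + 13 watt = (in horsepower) 0.0877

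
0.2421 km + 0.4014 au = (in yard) 6.567e+10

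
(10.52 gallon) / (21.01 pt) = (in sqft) 57.83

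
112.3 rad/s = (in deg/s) 6434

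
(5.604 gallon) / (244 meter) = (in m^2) 8.694e-05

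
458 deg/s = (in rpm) 76.33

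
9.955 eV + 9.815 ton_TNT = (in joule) 4.107e+10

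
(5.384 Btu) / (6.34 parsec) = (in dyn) 2.904e-09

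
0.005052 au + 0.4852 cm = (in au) 0.005052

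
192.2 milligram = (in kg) 0.0001922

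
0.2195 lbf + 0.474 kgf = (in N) 5.625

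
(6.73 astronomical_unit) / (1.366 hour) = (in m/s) 2.047e+08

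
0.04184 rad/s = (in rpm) 0.3995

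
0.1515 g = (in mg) 151.5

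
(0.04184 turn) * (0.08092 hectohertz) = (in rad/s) 2.127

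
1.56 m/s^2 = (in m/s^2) 1.56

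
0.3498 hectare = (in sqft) 3.765e+04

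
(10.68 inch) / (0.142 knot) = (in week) 6.14e-06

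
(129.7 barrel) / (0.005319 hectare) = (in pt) 1099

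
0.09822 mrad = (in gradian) 0.006253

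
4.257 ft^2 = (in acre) 9.773e-05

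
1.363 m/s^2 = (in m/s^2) 1.363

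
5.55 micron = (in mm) 0.00555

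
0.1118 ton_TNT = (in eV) 2.92e+27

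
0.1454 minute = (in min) 0.1454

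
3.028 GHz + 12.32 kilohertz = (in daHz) 3.028e+08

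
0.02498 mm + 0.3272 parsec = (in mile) 6.274e+12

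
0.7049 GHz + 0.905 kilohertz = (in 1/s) 7.049e+08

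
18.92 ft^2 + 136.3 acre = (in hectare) 55.16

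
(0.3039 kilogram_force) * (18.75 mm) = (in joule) 0.05588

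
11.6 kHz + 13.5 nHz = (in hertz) 1.16e+04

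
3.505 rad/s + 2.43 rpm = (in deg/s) 215.4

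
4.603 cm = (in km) 4.603e-05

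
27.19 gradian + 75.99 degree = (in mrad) 1753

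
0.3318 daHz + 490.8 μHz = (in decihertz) 33.18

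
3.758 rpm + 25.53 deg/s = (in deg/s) 48.08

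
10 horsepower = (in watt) 7457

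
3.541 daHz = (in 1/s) 35.41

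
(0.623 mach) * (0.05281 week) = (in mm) 6.775e+09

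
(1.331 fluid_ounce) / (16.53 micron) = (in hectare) 0.0002381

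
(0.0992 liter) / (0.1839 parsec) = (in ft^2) 1.882e-19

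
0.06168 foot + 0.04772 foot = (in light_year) 3.525e-18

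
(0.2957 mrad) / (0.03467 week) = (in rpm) 1.347e-07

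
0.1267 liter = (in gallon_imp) 0.02787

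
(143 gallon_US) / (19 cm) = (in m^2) 2.849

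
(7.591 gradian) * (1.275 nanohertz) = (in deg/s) 8.711e-09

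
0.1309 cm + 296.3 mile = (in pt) 1.352e+09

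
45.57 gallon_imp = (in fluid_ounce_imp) 7291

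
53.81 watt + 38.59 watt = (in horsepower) 0.1239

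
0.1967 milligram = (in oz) 6.938e-06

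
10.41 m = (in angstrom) 1.041e+11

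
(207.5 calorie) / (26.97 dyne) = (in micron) 3.219e+12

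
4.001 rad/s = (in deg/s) 229.2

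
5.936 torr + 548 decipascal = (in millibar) 8.462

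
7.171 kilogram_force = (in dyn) 7.032e+06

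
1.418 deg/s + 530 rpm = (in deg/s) 3181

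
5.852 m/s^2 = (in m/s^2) 5.852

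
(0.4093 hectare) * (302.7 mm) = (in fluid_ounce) 4.189e+07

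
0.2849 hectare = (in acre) 0.704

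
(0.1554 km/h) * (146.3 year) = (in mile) 1.238e+05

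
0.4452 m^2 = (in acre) 0.00011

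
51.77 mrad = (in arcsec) 1.068e+04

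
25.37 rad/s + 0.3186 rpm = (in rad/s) 25.4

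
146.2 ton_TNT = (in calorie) 1.462e+11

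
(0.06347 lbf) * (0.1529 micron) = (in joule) 4.317e-08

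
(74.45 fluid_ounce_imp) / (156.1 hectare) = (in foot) 4.446e-09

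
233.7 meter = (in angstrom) 2.337e+12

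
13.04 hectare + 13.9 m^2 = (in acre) 32.23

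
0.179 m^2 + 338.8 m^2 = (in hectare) 0.0339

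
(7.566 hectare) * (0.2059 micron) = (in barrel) 0.09799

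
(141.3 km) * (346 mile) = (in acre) 1.944e+07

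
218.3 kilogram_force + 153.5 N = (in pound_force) 515.8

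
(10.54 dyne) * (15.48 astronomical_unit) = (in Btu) 2.313e+05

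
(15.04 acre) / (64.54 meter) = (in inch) 3.713e+04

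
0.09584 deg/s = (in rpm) 0.01597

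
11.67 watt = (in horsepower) 0.01565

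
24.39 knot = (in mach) 0.03685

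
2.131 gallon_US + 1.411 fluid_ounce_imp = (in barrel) 0.05099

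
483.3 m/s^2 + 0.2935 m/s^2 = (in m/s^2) 483.6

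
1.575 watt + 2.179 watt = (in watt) 3.754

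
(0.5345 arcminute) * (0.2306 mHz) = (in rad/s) 3.585e-08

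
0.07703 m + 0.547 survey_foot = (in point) 691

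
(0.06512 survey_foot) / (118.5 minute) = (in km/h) 1.005e-05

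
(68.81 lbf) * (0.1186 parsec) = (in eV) 6.991e+36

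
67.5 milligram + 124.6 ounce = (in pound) 7.788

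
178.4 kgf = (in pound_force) 393.3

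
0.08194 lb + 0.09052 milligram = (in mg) 3.717e+04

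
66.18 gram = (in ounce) 2.334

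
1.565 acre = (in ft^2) 6.817e+04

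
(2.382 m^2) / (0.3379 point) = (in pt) 5.664e+07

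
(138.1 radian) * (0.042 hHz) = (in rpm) 5539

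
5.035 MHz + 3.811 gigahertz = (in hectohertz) 3.816e+07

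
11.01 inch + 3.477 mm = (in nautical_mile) 0.0001529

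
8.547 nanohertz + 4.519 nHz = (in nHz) 13.07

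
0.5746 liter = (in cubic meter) 0.0005746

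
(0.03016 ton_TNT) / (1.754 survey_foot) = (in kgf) 2.407e+07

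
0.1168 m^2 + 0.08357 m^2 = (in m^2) 0.2004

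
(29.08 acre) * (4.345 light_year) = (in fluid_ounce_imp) 1.703e+26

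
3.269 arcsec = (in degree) 0.0009081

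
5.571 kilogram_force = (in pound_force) 12.28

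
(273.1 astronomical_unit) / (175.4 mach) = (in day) 7917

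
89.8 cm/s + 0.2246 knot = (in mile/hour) 2.267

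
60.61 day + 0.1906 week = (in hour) 1487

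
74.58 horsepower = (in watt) 5.561e+04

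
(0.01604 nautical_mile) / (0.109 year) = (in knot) 1.68e-05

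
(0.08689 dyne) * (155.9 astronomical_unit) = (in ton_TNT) 0.004843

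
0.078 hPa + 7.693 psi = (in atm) 0.5236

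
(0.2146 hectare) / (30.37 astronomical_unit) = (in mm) 4.723e-07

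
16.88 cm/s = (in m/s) 0.1688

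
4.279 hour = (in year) 0.0004885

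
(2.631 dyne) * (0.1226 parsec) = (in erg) 9.953e+17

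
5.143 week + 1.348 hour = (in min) 5.192e+04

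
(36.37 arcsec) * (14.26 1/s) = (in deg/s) 0.1441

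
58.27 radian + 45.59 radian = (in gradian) 6612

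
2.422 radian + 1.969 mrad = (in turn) 0.3858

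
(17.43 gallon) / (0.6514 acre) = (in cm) 0.002503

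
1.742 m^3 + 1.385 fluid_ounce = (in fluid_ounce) 5.891e+04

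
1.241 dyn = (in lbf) 2.79e-06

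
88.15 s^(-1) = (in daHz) 8.815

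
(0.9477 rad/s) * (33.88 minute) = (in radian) 1926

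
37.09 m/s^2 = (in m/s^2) 37.09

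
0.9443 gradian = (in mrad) 14.83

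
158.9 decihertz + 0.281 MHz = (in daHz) 2.81e+04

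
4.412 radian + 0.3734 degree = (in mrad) 4419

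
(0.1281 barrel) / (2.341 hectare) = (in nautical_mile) 4.698e-10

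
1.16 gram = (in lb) 0.002557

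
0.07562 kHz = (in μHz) 7.562e+07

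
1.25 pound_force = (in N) 5.56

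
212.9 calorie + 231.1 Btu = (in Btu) 231.9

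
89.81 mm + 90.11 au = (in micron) 1.348e+19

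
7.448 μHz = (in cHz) 0.0007448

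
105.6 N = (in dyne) 1.056e+07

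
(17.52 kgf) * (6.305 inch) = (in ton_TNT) 6.576e-09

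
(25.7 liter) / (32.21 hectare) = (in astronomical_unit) 5.334e-19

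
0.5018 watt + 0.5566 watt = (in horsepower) 0.001419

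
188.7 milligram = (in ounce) 0.006656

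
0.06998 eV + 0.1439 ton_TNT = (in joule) 6.021e+08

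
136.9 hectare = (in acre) 338.3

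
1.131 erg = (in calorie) 2.703e-08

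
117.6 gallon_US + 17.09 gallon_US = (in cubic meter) 0.5099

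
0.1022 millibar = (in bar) 0.0001022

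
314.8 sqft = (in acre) 0.007227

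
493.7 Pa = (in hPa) 4.937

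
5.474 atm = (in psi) 80.45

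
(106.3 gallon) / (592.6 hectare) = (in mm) 6.79e-05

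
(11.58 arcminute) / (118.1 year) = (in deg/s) 5.182e-11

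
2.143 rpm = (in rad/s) 0.2244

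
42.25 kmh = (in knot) 22.81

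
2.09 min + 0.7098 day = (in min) 1024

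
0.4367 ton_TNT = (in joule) 1.827e+09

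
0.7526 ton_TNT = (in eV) 1.965e+28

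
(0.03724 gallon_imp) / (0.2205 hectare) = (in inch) 3.023e-06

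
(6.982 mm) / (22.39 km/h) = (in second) 0.001123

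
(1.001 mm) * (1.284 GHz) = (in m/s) 1.285e+06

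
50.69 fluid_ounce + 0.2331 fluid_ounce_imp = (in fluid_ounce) 50.91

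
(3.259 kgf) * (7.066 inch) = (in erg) 5.736e+07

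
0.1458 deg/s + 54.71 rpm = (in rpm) 54.73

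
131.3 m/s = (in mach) 0.3856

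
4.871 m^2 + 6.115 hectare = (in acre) 15.11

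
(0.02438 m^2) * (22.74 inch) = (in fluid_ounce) 476.2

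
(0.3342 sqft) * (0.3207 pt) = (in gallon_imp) 0.0007727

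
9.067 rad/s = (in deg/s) 519.5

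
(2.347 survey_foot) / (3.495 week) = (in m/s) 3.384e-07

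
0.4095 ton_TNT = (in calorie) 4.095e+08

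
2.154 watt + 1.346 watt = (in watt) 3.5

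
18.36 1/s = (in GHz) 1.836e-08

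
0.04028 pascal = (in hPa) 0.0004028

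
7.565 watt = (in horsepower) 0.01014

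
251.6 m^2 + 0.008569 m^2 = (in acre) 0.06217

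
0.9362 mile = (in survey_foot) 4943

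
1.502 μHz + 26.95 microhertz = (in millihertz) 0.02845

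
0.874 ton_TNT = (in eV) 2.282e+28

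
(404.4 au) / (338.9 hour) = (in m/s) 4.959e+07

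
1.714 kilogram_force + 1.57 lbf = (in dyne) 2.379e+06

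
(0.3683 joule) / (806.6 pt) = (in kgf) 0.132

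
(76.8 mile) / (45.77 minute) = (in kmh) 162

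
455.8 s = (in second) 455.8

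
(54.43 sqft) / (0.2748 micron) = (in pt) 5.216e+10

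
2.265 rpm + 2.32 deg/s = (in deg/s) 15.91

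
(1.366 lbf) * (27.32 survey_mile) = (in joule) 2.672e+05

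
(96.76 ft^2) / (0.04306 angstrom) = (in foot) 6.849e+12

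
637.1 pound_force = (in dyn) 2.834e+08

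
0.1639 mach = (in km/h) 200.9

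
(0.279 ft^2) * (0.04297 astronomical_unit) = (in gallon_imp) 3.665e+10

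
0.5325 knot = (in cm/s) 27.39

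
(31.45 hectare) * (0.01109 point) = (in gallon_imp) 270.7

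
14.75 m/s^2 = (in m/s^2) 14.75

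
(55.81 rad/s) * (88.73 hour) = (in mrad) 1.783e+10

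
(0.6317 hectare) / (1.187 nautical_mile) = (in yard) 3.143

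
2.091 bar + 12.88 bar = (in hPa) 1.497e+04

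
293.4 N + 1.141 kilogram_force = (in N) 304.6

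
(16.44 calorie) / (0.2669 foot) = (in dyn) 8.455e+07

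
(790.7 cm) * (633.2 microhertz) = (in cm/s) 0.5007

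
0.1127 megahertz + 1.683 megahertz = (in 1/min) 1.077e+08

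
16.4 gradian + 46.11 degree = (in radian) 1.062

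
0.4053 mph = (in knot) 0.3522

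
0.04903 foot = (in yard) 0.01634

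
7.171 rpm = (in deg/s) 43.03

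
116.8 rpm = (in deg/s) 700.8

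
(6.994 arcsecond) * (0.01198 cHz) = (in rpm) 3.879e-08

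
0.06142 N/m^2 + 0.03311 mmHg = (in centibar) 0.004476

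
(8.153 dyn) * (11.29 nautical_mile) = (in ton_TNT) 4.074e-10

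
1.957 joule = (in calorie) 0.4677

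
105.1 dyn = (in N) 0.001051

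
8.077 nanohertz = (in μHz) 0.008077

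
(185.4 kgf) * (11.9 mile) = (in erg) 3.482e+14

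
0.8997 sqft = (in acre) 2.065e-05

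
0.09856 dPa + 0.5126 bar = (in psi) 7.435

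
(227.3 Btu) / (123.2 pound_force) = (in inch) 1.723e+04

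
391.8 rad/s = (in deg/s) 2.245e+04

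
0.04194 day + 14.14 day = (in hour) 340.4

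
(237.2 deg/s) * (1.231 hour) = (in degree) 1.051e+06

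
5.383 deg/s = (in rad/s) 0.09395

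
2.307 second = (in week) 3.814e-06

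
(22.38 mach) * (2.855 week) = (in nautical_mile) 7.105e+06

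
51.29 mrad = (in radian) 0.05129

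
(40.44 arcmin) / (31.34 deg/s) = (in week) 3.556e-08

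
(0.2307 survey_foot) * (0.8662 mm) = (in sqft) 0.0006556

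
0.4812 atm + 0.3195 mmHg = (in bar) 0.488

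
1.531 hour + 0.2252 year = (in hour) 1974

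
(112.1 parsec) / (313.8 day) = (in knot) 2.48e+11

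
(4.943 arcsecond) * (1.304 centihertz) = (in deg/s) 1.79e-05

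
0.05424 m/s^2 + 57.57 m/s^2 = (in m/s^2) 57.62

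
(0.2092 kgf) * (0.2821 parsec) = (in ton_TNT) 4.268e+06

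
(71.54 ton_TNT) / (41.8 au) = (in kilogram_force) 0.004881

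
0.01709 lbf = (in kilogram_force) 0.007752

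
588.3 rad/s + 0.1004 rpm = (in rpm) 5618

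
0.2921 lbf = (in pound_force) 0.2921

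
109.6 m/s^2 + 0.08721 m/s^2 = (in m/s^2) 109.7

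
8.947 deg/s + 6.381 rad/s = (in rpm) 62.43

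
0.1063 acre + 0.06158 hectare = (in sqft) 1.126e+04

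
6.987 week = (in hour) 1174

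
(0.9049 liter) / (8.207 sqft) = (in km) 1.187e-06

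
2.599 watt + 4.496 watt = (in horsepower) 0.009515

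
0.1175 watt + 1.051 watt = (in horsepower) 0.001567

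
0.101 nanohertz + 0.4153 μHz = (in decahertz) 4.154e-08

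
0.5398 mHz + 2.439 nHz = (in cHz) 0.05398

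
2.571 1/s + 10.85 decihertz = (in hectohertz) 0.03656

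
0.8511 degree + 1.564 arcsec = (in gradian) 0.9461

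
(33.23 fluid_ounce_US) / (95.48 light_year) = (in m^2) 1.088e-21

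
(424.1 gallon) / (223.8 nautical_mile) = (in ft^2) 4.169e-05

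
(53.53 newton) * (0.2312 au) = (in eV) 1.156e+31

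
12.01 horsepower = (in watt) 8956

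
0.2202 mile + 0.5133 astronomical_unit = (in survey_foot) 2.519e+11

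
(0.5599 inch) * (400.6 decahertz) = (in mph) 127.4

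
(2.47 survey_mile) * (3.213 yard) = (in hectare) 1.168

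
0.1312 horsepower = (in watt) 97.84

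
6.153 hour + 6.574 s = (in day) 0.2565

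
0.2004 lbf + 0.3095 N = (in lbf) 0.27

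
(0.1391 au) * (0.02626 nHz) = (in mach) 0.001605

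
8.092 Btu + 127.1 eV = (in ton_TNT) 2.041e-06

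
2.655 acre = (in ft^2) 1.157e+05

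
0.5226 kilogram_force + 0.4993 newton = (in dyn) 5.624e+05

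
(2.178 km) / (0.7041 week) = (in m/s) 0.005115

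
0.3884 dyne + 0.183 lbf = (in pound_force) 0.183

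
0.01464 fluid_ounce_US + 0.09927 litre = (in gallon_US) 0.02634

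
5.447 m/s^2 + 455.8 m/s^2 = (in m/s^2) 461.2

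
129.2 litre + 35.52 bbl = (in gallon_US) 1526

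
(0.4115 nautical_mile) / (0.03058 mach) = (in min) 1.22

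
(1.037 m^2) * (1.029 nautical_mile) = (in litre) 1.976e+06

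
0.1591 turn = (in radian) 0.9997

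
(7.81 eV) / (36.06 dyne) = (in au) 2.32e-26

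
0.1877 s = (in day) 2.172e-06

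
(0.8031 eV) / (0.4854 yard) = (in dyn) 2.899e-14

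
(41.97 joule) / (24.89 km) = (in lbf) 0.0003791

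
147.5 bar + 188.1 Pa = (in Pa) 1.475e+07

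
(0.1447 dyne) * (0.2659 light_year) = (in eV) 2.272e+28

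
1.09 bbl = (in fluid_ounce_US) 5860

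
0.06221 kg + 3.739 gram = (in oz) 2.326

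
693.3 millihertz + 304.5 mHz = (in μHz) 9.978e+05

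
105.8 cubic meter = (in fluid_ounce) 3.578e+06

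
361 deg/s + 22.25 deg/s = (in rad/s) 6.689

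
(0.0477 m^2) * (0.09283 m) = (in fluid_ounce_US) 149.7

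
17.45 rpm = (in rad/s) 1.827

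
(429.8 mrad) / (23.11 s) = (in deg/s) 1.066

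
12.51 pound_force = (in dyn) 5.565e+06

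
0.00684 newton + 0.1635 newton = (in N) 0.1703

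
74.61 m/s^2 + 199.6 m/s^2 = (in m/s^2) 274.2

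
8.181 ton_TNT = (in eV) 2.136e+29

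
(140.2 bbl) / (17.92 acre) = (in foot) 0.001008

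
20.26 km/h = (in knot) 10.94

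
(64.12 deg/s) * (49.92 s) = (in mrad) 5.587e+04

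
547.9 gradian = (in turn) 1.37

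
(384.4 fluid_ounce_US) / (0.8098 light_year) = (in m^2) 1.484e-18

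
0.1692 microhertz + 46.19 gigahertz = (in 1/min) 2.771e+12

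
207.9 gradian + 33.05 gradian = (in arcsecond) 7.807e+05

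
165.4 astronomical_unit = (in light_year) 0.002615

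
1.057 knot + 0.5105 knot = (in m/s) 0.8064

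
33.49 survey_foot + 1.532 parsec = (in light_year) 4.997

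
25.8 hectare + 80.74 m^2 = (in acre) 63.77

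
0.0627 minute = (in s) 3.762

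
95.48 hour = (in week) 0.5683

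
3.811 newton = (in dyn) 3.811e+05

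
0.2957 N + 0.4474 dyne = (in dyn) 2.957e+04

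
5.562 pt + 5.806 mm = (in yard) 0.008495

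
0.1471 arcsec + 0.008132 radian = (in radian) 0.008133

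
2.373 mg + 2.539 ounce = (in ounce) 2.539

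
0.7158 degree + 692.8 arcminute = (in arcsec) 4.414e+04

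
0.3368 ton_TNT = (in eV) 8.795e+27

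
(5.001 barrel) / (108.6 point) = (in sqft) 223.4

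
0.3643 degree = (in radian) 0.006358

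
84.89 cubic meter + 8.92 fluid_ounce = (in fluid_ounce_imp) 2.988e+06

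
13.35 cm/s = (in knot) 0.2595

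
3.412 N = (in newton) 3.412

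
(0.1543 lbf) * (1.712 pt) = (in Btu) 3.929e-07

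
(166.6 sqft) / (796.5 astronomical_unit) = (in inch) 5.114e-12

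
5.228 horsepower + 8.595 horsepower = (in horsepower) 13.82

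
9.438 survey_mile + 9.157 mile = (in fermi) 2.993e+19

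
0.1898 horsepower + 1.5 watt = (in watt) 143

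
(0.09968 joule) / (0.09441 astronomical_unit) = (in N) 7.058e-12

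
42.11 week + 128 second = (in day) 294.8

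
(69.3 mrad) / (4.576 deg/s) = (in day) 1.004e-05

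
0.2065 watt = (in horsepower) 0.0002769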